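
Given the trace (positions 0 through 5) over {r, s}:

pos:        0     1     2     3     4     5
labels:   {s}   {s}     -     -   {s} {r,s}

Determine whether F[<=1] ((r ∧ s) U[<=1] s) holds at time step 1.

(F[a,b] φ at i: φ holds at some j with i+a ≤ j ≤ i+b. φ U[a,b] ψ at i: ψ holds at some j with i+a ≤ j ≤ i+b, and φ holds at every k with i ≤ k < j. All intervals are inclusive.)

Check ((r ∧ s) U[<=1] s) at each j in [1,2]:
  j=1: holds
  j=2: fails
Found at j=1 → formula holds.

True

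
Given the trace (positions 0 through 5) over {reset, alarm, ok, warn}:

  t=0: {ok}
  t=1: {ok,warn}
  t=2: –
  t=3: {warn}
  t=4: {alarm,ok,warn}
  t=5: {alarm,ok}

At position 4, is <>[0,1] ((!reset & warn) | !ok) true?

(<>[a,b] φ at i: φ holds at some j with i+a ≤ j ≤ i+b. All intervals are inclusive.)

Yes

Check ((!reset & warn) | !ok) at each j in [4,5]:
  j=4: true
  j=5: false
Found at j=4 → formula holds.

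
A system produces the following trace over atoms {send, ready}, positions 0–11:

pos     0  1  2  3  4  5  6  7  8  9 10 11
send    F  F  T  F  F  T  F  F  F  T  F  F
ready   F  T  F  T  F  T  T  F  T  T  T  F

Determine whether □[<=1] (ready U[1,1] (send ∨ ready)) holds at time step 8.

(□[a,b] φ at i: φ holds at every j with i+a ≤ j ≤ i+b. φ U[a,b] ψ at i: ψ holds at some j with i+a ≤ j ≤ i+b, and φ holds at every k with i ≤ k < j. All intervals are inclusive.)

Yes

Check (ready U[1,1] (send ∨ ready)) at every j in [8,9]:
  j=8: holds
  j=9: holds
All positions satisfy it → formula holds.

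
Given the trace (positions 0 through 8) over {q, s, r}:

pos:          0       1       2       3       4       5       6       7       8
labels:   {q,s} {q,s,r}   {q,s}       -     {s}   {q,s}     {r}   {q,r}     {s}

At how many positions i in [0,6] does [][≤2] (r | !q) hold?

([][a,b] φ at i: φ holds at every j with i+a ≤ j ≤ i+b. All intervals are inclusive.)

Evaluate at each i in [0,6]:
  i=0: ✗ (fails at j=0)
  i=1: ✗ (fails at j=2)
  i=2: ✗ (fails at j=2)
  i=3: ✗ (fails at j=5)
  i=4: ✗ (fails at j=5)
  i=5: ✗ (fails at j=5)
  i=6: ✓ (all of [6,8])
Positions where it holds: {6} → 1.

1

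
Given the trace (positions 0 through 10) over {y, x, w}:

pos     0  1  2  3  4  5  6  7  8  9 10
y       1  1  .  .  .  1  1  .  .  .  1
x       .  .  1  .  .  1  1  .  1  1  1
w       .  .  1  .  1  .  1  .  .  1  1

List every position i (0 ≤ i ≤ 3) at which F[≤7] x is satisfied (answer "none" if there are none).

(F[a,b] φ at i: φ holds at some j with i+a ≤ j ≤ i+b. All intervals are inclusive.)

0, 1, 2, 3

Evaluate at each i in [0,3]:
  i=0: ✓ (witness j=2)
  i=1: ✓ (witness j=2)
  i=2: ✓ (witness j=2)
  i=3: ✓ (witness j=5)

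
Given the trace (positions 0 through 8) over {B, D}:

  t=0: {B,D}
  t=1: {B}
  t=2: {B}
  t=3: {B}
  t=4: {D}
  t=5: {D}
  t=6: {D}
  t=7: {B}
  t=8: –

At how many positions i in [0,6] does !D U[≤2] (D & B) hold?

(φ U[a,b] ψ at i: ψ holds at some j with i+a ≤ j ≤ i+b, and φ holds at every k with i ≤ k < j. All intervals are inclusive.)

1

Evaluate at each i in [0,6]:
  i=0: ✓ (rhs at j=0)
  i=1: ✗ (no rhs in [1,3])
  i=2: ✗ (no rhs in [2,4])
  i=3: ✗ (no rhs in [3,5])
  i=4: ✗ (no rhs in [4,6])
  i=5: ✗ (no rhs in [5,7])
  i=6: ✗ (no rhs in [6,8])
Positions where it holds: {0} → 1.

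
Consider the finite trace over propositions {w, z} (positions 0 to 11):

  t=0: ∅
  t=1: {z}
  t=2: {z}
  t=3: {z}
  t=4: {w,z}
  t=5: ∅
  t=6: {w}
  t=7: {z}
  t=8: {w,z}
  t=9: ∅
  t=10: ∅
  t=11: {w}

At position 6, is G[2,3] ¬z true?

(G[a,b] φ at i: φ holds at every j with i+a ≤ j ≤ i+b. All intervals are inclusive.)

False

Check ¬z at every j in [8,9]:
  j=8: false
  j=9: true
Fails at j=8 → formula fails.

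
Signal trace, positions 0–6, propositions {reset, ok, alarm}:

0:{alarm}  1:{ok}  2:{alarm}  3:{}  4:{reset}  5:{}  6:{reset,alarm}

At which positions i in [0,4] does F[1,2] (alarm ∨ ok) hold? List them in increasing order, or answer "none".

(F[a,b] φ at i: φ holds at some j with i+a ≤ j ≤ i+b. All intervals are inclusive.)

0, 1, 4

Evaluate at each i in [0,4]:
  i=0: ✓ (witness j=1)
  i=1: ✓ (witness j=2)
  i=2: ✗ (none in [3,4])
  i=3: ✗ (none in [4,5])
  i=4: ✓ (witness j=6)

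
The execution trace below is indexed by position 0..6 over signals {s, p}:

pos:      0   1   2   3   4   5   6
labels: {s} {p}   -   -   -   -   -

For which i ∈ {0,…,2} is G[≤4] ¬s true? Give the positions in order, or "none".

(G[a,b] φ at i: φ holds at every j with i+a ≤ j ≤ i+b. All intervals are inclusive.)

1, 2

Evaluate at each i in [0,2]:
  i=0: ✗ (fails at j=0)
  i=1: ✓ (all of [1,5])
  i=2: ✓ (all of [2,6])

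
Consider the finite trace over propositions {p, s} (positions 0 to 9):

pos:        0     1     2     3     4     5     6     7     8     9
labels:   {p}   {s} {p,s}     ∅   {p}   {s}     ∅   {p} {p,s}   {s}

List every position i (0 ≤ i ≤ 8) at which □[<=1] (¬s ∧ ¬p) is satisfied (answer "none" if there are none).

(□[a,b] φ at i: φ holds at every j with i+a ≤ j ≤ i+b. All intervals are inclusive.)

Evaluate at each i in [0,8]:
  i=0: ✗ (fails at j=0)
  i=1: ✗ (fails at j=1)
  i=2: ✗ (fails at j=2)
  i=3: ✗ (fails at j=4)
  i=4: ✗ (fails at j=4)
  i=5: ✗ (fails at j=5)
  i=6: ✗ (fails at j=7)
  i=7: ✗ (fails at j=7)
  i=8: ✗ (fails at j=8)

none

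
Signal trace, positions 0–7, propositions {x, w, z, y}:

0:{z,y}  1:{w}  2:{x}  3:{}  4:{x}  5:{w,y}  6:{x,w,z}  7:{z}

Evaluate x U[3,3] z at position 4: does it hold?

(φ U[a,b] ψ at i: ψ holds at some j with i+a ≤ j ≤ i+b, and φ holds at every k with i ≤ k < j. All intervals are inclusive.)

False

Need some j in [7,7] with z, and x at every k in [4,j-1].
  j=7: z holds, but x fails at k=5 → not this j.
No j in the window works → until fails.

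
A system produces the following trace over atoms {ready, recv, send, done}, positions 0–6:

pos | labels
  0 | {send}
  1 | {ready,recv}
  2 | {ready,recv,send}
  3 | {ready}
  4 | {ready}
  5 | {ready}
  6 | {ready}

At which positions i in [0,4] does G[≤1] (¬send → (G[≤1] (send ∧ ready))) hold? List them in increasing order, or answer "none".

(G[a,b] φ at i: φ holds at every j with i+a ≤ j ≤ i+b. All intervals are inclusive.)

none

Evaluate at each i in [0,4]:
  i=0: ✗ (fails at j=1)
  i=1: ✗ (fails at j=1)
  i=2: ✗ (fails at j=3)
  i=3: ✗ (fails at j=3)
  i=4: ✗ (fails at j=4)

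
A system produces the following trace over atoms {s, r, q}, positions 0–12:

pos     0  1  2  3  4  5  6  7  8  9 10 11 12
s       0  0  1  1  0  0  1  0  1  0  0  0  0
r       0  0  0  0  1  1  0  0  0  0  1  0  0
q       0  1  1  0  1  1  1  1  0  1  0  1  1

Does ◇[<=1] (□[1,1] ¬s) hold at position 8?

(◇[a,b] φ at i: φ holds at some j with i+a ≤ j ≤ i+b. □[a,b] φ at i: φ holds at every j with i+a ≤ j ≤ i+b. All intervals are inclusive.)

True

Check □[1,1] ¬s at each j in [8,9]:
  j=8: holds on [9,9]
  j=9: holds on [10,10]
Found at j=8 → formula holds.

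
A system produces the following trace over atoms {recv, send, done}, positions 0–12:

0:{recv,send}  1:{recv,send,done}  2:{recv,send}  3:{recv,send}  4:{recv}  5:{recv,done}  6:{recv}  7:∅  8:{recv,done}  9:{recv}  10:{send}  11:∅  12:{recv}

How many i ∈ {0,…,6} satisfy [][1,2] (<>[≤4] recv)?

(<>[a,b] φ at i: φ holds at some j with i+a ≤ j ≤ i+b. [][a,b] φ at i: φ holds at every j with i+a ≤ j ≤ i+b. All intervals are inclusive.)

7

Evaluate at each i in [0,6]:
  i=0: ✓ (all of [1,2])
  i=1: ✓ (all of [2,3])
  i=2: ✓ (all of [3,4])
  i=3: ✓ (all of [4,5])
  i=4: ✓ (all of [5,6])
  i=5: ✓ (all of [6,7])
  i=6: ✓ (all of [7,8])
Positions where it holds: {0, 1, 2, 3, 4, 5, 6} → 7.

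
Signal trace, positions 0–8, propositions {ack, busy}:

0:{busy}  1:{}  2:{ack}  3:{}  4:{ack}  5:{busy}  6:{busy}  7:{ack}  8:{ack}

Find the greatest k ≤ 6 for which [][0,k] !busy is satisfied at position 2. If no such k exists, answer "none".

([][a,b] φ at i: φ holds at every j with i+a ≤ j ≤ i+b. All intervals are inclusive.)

!busy must hold from j=2 onward; find where it first fails.
  j=2: holds
  j=3: holds
  j=4: holds
  j=5: fails
Holds on [2,4], so largest k = 2.

2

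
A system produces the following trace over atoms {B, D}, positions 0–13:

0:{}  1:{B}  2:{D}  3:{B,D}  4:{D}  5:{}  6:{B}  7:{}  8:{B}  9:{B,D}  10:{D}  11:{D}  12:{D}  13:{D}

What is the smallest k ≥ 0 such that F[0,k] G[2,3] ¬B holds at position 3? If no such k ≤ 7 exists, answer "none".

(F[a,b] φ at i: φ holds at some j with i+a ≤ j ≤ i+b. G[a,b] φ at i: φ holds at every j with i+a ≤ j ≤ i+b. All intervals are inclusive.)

Scan j = 3,4,… for G[2,3] ¬B:
  j=3: fails
  j=4: fails
  j=5: fails
  j=6: fails
  j=7: fails
  j=8: holds
First hit at j=8, so smallest k = 8-3 = 5.

5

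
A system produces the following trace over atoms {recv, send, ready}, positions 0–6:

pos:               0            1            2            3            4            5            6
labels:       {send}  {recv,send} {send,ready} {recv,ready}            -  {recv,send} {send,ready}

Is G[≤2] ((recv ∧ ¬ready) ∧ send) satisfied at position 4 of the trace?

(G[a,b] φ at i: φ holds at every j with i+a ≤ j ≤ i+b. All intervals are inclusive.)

Does not hold

Check ((recv ∧ ¬ready) ∧ send) at every j in [4,6]:
  j=4: false
  j=5: true
  j=6: false
Fails at j=4 → formula fails.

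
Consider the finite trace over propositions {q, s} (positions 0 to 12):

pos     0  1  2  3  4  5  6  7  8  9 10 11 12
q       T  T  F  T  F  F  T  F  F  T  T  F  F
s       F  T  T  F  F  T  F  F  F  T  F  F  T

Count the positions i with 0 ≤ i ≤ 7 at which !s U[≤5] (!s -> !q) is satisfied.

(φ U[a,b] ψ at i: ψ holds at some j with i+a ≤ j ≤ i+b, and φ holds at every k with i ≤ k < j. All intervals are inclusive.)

Evaluate at each i in [0,7]:
  i=0: ✓ (rhs at j=1; lhs holds on [0,0])
  i=1: ✓ (rhs at j=1)
  i=2: ✓ (rhs at j=2)
  i=3: ✓ (rhs at j=4; lhs holds on [3,3])
  i=4: ✓ (rhs at j=4)
  i=5: ✓ (rhs at j=5)
  i=6: ✓ (rhs at j=7; lhs holds on [6,6])
  i=7: ✓ (rhs at j=7)
Positions where it holds: {0, 1, 2, 3, 4, 5, 6, 7} → 8.

8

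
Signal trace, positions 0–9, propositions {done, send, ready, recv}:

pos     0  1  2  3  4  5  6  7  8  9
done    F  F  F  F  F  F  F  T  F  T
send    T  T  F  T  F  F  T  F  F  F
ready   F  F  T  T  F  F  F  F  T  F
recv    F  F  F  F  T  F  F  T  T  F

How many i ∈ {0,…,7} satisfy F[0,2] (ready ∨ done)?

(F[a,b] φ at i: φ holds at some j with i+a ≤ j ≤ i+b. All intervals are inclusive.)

7

Evaluate at each i in [0,7]:
  i=0: ✓ (witness j=2)
  i=1: ✓ (witness j=2)
  i=2: ✓ (witness j=2)
  i=3: ✓ (witness j=3)
  i=4: ✗ (none in [4,6])
  i=5: ✓ (witness j=7)
  i=6: ✓ (witness j=7)
  i=7: ✓ (witness j=7)
Positions where it holds: {0, 1, 2, 3, 5, 6, 7} → 7.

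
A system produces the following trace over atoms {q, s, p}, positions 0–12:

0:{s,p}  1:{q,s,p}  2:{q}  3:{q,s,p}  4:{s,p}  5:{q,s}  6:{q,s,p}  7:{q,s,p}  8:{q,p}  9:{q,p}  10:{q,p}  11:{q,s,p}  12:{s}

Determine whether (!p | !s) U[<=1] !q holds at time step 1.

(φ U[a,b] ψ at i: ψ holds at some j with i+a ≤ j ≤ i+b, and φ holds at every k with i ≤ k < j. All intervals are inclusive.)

Need some j in [1,2] with !q, and (!p | !s) at every k in [1,j-1].
  j=1: !q false.
  j=2: !q false.
No j in the window works → until fails.

False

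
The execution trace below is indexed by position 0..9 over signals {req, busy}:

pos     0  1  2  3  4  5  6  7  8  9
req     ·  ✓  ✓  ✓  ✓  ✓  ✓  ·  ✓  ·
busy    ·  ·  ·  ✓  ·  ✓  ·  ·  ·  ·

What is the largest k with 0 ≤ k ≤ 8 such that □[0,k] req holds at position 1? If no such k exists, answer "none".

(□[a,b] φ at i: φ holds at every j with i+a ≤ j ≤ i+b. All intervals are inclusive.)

req must hold from j=1 onward; find where it first fails.
  j=1: holds
  j=2: holds
  j=3: holds
  j=4: holds
  j=5: holds
  j=6: holds
  j=7: fails
Holds on [1,6], so largest k = 5.

5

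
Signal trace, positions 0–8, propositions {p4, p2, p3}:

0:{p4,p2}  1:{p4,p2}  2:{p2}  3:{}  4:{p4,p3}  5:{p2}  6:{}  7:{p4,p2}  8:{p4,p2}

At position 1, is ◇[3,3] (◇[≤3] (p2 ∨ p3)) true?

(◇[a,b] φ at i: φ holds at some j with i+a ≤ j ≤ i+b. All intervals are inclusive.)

Yes

Check ◇[≤3] (p2 ∨ p3) at each j in [4,4]:
  j=4: holds (witness at 4)
Found at j=4 → formula holds.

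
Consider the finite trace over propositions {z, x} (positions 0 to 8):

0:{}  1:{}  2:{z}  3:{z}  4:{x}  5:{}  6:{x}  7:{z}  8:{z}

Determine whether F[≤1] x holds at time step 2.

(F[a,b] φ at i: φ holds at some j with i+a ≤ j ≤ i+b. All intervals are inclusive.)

Check x at each j in [2,3]:
  j=2: false
  j=3: false
No position in the window satisfies it → formula fails.

False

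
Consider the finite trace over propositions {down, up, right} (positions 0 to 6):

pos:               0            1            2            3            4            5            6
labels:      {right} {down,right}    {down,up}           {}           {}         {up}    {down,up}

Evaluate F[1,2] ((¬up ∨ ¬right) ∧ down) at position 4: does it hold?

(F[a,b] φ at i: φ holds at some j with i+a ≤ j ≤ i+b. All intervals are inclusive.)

Yes

Check ((¬up ∨ ¬right) ∧ down) at each j in [5,6]:
  j=5: false
  j=6: true
Found at j=6 → formula holds.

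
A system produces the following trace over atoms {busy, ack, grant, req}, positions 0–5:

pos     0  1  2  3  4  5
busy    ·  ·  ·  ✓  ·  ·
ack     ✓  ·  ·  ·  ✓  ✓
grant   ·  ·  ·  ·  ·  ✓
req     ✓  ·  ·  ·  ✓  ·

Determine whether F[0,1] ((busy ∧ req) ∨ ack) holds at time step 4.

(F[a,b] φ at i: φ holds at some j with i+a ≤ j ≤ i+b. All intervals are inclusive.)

Holds

Check ((busy ∧ req) ∨ ack) at each j in [4,5]:
  j=4: true
  j=5: true
Found at j=4 → formula holds.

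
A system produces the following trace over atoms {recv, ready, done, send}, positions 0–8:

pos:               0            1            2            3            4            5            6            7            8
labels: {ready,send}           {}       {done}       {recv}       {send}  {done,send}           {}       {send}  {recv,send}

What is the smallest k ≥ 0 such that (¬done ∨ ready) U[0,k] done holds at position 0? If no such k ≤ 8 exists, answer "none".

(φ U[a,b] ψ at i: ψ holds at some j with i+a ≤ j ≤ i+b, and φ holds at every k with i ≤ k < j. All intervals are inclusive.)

2

Need earliest j ≥ 0 with done, and (¬done ∨ ready) at every k in [0,j-1].
  j=0: rhs fails.
  j=1: rhs fails.
  j=2: rhs holds; lhs holds on [0,1]. k = 2.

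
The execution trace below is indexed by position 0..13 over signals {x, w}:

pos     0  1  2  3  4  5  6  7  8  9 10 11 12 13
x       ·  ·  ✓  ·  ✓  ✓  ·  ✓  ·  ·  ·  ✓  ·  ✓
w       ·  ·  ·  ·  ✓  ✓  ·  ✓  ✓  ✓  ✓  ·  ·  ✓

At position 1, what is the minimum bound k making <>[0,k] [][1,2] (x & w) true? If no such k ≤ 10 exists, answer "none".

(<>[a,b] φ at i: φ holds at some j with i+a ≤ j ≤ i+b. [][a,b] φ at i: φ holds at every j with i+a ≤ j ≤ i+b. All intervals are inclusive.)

2

Scan j = 1,2,… for [][1,2] (x & w):
  j=1: fails
  j=2: fails
  j=3: holds
First hit at j=3, so smallest k = 3-1 = 2.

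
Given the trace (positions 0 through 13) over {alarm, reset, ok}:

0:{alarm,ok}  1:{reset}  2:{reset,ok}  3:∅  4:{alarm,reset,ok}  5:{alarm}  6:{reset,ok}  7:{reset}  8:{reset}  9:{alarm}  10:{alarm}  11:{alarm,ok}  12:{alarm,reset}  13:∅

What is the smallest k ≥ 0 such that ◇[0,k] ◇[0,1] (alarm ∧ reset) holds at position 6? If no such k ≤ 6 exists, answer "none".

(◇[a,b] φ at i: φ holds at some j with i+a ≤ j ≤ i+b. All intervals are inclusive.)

5

Scan j = 6,7,… for ◇[0,1] (alarm ∧ reset):
  j=6: fails
  j=7: fails
  j=8: fails
  j=9: fails
  j=10: fails
  j=11: holds
First hit at j=11, so smallest k = 11-6 = 5.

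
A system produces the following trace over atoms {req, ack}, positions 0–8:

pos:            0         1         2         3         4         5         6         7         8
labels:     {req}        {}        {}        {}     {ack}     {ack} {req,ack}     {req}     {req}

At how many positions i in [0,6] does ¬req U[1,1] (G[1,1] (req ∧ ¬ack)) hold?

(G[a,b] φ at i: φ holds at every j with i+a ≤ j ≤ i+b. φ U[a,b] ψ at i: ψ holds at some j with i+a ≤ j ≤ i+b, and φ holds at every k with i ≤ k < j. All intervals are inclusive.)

1

Evaluate at each i in [0,6]:
  i=0: ✗ (no rhs in [1,1])
  i=1: ✗ (no rhs in [2,2])
  i=2: ✗ (no rhs in [3,3])
  i=3: ✗ (no rhs in [4,4])
  i=4: ✗ (no rhs in [5,5])
  i=5: ✓ (rhs at j=6; lhs holds on [5,5])
  i=6: ✗ (lhs fails at k=6 before rhs at j=7)
Positions where it holds: {5} → 1.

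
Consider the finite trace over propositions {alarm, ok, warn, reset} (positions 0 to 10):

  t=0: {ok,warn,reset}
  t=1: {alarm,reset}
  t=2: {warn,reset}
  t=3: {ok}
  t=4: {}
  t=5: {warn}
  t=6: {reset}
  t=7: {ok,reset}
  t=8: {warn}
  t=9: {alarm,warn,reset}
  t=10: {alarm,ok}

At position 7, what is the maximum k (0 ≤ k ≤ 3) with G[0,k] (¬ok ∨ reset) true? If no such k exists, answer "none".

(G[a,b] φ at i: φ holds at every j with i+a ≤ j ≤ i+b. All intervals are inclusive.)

(¬ok ∨ reset) must hold from j=7 onward; find where it first fails.
  j=7: holds
  j=8: holds
  j=9: holds
  j=10: fails
Holds on [7,9], so largest k = 2.

2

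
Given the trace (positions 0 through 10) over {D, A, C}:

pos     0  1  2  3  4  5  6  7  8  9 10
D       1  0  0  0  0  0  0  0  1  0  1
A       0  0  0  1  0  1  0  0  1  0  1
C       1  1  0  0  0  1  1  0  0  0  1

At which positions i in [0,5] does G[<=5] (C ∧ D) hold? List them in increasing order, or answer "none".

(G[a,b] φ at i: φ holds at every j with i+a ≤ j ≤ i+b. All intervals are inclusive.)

Evaluate at each i in [0,5]:
  i=0: ✗ (fails at j=1)
  i=1: ✗ (fails at j=1)
  i=2: ✗ (fails at j=2)
  i=3: ✗ (fails at j=3)
  i=4: ✗ (fails at j=4)
  i=5: ✗ (fails at j=5)

none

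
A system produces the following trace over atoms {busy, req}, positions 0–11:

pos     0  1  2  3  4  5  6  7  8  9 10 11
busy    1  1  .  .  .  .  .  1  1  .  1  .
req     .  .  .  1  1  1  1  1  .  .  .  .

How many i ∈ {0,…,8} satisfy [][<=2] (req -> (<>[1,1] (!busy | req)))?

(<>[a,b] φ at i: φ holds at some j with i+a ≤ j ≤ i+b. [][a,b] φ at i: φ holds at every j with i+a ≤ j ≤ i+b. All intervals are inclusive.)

Evaluate at each i in [0,8]:
  i=0: ✓ (all of [0,2])
  i=1: ✓ (all of [1,3])
  i=2: ✓ (all of [2,4])
  i=3: ✓ (all of [3,5])
  i=4: ✓ (all of [4,6])
  i=5: ✗ (fails at j=7)
  i=6: ✗ (fails at j=7)
  i=7: ✗ (fails at j=7)
  i=8: ✓ (all of [8,10])
Positions where it holds: {0, 1, 2, 3, 4, 8} → 6.

6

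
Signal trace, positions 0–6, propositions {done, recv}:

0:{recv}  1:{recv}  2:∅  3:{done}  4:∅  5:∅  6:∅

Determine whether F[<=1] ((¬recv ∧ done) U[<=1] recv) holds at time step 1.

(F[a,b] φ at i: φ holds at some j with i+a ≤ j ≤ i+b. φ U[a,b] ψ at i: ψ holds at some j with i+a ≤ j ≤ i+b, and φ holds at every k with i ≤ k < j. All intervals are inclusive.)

True

Check ((¬recv ∧ done) U[<=1] recv) at each j in [1,2]:
  j=1: holds
  j=2: fails
Found at j=1 → formula holds.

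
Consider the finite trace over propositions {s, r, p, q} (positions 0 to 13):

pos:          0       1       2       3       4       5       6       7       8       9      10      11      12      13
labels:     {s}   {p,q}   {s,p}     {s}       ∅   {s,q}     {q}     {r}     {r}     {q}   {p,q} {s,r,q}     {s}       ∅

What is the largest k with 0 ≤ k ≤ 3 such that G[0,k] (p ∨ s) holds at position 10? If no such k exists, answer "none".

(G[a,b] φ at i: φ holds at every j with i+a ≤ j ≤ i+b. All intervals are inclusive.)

2

(p ∨ s) must hold from j=10 onward; find where it first fails.
  j=10: holds
  j=11: holds
  j=12: holds
  j=13: fails
Holds on [10,12], so largest k = 2.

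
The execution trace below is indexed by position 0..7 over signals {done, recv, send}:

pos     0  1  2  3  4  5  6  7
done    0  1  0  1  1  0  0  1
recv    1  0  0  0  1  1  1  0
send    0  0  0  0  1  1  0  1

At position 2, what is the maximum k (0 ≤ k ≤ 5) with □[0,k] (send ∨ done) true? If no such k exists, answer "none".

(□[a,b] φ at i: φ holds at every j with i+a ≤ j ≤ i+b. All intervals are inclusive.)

(send ∨ done) must hold from j=2 onward; find where it first fails.
  j=2: fails → no k works.

none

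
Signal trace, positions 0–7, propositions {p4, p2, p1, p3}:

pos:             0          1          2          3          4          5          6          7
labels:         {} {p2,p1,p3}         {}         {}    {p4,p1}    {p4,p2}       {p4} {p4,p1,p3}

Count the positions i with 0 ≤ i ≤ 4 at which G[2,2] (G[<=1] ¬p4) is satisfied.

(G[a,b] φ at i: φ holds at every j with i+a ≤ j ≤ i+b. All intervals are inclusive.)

1

Evaluate at each i in [0,4]:
  i=0: ✓ (all of [2,2])
  i=1: ✗ (fails at j=3)
  i=2: ✗ (fails at j=4)
  i=3: ✗ (fails at j=5)
  i=4: ✗ (fails at j=6)
Positions where it holds: {0} → 1.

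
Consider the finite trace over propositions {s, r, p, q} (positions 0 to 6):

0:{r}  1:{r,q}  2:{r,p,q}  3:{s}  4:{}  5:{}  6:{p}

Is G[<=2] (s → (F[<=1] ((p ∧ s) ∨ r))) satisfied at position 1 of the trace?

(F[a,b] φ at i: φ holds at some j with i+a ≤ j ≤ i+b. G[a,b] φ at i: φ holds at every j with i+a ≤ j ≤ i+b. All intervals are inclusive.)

Check (s → (F[<=1] ((p ∧ s) ∨ r))) at every j in [1,3]:
  j=1: antecedent false → ✓
  j=2: antecedent false → ✓
  j=3: antecedent true; consequent fails (none in [3,4]) → ✗
Fails at j=3 → formula fails.

No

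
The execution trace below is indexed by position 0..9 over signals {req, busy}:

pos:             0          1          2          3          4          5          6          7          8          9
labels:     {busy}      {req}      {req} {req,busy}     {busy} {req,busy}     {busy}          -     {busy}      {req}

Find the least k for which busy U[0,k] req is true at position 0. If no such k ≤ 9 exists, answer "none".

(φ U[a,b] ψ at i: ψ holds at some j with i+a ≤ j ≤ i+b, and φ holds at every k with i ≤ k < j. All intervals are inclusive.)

Need earliest j ≥ 0 with req, and busy at every k in [0,j-1].
  j=0: rhs fails.
  j=1: rhs holds; lhs holds on [0,0]. k = 1.

1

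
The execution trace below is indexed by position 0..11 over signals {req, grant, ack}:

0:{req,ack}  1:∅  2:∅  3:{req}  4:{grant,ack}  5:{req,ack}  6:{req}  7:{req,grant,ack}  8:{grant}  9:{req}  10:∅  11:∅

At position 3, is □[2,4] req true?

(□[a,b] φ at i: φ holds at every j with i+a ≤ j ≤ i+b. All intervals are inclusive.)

Check req at every j in [5,7]:
  j=5: true
  j=6: true
  j=7: true
All positions satisfy it → formula holds.

Yes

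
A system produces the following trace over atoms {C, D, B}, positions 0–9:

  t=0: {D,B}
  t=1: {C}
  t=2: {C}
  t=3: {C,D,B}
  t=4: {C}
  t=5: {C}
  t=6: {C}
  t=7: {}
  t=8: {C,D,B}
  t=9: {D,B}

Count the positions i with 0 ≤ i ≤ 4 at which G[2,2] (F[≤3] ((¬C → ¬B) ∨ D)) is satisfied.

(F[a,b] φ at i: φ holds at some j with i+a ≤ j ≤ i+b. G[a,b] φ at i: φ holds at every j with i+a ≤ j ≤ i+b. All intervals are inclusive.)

Evaluate at each i in [0,4]:
  i=0: ✓ (all of [2,2])
  i=1: ✓ (all of [3,3])
  i=2: ✓ (all of [4,4])
  i=3: ✓ (all of [5,5])
  i=4: ✓ (all of [6,6])
Positions where it holds: {0, 1, 2, 3, 4} → 5.

5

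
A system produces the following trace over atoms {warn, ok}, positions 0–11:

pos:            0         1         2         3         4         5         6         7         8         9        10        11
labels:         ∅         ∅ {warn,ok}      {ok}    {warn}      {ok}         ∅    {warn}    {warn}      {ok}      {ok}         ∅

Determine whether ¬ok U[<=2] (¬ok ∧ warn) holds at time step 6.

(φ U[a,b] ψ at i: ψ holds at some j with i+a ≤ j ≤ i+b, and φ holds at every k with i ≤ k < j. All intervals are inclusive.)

Holds

Need some j in [6,8] with (¬ok ∧ warn), and ¬ok at every k in [6,j-1].
  j=6: (¬ok ∧ warn) false.
  j=7: (¬ok ∧ warn) holds; ¬ok holds at every k in [6,6] → satisfied.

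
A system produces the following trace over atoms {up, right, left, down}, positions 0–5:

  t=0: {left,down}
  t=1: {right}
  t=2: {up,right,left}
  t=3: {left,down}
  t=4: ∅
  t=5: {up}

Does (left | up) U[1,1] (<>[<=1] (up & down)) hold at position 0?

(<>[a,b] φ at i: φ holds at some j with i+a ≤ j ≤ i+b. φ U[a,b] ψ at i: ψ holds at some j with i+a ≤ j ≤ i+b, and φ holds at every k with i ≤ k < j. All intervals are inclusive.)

Need some j in [1,1] with <>[<=1] (up & down), and (left | up) at every k in [0,j-1].
  j=1: <>[<=1] (up & down) — fails (none in [1,2]).
No j in the window works → until fails.

No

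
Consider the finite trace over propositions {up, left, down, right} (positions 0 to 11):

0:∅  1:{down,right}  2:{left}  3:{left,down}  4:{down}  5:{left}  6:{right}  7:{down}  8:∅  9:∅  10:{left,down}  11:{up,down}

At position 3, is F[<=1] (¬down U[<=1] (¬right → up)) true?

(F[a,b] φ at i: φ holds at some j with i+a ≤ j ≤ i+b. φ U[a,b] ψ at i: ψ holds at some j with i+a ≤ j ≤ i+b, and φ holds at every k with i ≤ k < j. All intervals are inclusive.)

False

Check (¬down U[<=1] (¬right → up)) at each j in [3,4]:
  j=3: fails
  j=4: fails
No position in the window satisfies it → formula fails.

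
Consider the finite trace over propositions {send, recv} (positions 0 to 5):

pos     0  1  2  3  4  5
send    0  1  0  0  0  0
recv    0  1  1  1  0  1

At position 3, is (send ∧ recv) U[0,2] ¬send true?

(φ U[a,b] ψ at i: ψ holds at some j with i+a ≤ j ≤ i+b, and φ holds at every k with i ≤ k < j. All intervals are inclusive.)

Holds

Need some j in [3,5] with ¬send, and (send ∧ recv) at every k in [3,j-1].
  j=3: ¬send holds; no prefix to check → satisfied.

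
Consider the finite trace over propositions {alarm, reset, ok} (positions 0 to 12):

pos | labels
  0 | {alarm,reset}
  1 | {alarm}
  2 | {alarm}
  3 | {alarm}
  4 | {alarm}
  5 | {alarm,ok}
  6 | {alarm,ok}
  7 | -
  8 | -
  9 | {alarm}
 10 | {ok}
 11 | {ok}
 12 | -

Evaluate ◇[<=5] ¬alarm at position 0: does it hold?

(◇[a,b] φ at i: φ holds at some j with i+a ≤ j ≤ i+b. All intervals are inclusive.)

Check ¬alarm at each j in [0,5]:
  j=0: false
  j=1: false
  j=2: false
  j=3: false
  j=4: false
  j=5: false
No position in the window satisfies it → formula fails.

Does not hold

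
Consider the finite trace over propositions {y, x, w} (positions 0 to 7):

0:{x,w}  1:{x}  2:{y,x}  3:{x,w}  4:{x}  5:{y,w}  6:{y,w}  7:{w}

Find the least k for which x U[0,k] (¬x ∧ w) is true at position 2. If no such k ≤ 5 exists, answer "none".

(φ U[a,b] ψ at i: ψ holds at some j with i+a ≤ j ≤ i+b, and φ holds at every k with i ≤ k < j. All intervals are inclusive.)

Need earliest j ≥ 2 with (¬x ∧ w), and x at every k in [2,j-1].
  j=2: rhs fails.
  j=3: rhs fails.
  j=4: rhs fails.
  j=5: rhs holds; lhs holds on [2,4]. k = 3.

3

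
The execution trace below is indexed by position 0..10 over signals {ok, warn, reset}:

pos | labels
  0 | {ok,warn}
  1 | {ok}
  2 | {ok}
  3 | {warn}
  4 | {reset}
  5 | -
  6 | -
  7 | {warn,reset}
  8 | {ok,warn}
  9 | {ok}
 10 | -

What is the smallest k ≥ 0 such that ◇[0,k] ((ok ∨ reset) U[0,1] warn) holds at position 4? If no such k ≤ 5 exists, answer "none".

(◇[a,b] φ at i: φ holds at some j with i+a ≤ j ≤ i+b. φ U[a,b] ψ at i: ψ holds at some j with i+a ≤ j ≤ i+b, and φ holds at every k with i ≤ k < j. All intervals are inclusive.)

Scan j = 4,5,… for ((ok ∨ reset) U[0,1] warn):
  j=4: fails
  j=5: fails
  j=6: fails
  j=7: holds
First hit at j=7, so smallest k = 7-4 = 3.

3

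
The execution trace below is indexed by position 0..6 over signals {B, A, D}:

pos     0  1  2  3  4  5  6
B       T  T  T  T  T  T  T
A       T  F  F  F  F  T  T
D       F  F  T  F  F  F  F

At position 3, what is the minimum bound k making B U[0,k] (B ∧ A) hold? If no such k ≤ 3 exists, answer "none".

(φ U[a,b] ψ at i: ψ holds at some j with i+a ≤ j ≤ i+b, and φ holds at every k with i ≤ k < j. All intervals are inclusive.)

Need earliest j ≥ 3 with (B ∧ A), and B at every k in [3,j-1].
  j=3: rhs fails.
  j=4: rhs fails.
  j=5: rhs holds; lhs holds on [3,4]. k = 2.

2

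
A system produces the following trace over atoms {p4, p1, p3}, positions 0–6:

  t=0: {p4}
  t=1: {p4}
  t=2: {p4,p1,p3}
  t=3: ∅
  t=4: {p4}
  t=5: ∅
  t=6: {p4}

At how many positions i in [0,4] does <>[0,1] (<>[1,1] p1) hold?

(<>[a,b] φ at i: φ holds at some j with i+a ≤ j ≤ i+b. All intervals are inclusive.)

2

Evaluate at each i in [0,4]:
  i=0: ✓ (witness j=1)
  i=1: ✓ (witness j=1)
  i=2: ✗ (none in [2,3])
  i=3: ✗ (none in [3,4])
  i=4: ✗ (none in [4,5])
Positions where it holds: {0, 1} → 2.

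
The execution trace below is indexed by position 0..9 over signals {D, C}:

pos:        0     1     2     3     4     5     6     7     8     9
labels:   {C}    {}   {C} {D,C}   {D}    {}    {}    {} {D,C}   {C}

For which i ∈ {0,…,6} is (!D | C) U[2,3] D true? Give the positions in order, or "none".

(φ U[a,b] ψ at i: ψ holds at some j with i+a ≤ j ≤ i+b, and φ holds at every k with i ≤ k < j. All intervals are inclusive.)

Evaluate at each i in [0,6]:
  i=0: ✓ (rhs at j=3; lhs holds on [0,2])
  i=1: ✓ (rhs at j=3; lhs holds on [1,2])
  i=2: ✓ (rhs at j=4; lhs holds on [2,3])
  i=3: ✗ (no rhs in [5,6])
  i=4: ✗ (no rhs in [6,7])
  i=5: ✓ (rhs at j=8; lhs holds on [5,7])
  i=6: ✓ (rhs at j=8; lhs holds on [6,7])

0, 1, 2, 5, 6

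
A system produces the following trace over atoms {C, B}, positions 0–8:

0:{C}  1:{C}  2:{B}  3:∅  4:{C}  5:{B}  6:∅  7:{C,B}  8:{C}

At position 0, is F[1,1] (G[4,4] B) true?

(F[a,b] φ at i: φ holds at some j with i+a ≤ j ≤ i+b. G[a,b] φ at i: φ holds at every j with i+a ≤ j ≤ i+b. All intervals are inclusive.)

True

Check G[4,4] B at each j in [1,1]:
  j=1: holds on [5,5]
Found at j=1 → formula holds.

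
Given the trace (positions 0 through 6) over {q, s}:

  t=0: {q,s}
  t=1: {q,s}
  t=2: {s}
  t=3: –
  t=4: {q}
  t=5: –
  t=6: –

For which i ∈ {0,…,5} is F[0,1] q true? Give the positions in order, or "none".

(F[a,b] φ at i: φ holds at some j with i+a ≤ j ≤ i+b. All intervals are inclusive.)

Evaluate at each i in [0,5]:
  i=0: ✓ (witness j=0)
  i=1: ✓ (witness j=1)
  i=2: ✗ (none in [2,3])
  i=3: ✓ (witness j=4)
  i=4: ✓ (witness j=4)
  i=5: ✗ (none in [5,6])

0, 1, 3, 4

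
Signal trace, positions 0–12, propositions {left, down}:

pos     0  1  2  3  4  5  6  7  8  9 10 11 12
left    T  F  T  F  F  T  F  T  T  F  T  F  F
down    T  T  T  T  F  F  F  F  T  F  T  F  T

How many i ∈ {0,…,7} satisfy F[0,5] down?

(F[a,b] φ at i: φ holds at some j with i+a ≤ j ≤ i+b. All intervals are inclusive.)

Evaluate at each i in [0,7]:
  i=0: ✓ (witness j=0)
  i=1: ✓ (witness j=1)
  i=2: ✓ (witness j=2)
  i=3: ✓ (witness j=3)
  i=4: ✓ (witness j=8)
  i=5: ✓ (witness j=8)
  i=6: ✓ (witness j=8)
  i=7: ✓ (witness j=8)
Positions where it holds: {0, 1, 2, 3, 4, 5, 6, 7} → 8.

8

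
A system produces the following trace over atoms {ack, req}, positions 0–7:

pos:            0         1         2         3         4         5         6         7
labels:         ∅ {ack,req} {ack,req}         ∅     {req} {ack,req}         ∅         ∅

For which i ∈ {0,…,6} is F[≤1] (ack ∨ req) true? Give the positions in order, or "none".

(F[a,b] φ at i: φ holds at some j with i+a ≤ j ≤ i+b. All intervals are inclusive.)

0, 1, 2, 3, 4, 5

Evaluate at each i in [0,6]:
  i=0: ✓ (witness j=1)
  i=1: ✓ (witness j=1)
  i=2: ✓ (witness j=2)
  i=3: ✓ (witness j=4)
  i=4: ✓ (witness j=4)
  i=5: ✓ (witness j=5)
  i=6: ✗ (none in [6,7])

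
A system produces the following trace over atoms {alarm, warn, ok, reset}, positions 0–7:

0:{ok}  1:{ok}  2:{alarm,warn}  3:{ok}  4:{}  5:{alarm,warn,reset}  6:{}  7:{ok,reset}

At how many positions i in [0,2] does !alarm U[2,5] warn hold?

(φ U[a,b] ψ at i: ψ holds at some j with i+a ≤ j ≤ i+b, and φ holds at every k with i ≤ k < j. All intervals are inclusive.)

1

Evaluate at each i in [0,2]:
  i=0: ✓ (rhs at j=2; lhs holds on [0,1])
  i=1: ✗ (lhs fails at k=2 before rhs at j=5)
  i=2: ✗ (lhs fails at k=2 before rhs at j=5)
Positions where it holds: {0} → 1.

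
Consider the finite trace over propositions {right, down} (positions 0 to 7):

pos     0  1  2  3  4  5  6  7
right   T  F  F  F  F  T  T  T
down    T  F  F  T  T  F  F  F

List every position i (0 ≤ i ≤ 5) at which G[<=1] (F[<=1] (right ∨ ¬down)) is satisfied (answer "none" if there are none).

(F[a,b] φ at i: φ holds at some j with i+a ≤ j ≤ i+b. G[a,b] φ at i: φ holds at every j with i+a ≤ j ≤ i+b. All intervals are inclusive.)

0, 1, 4, 5

Evaluate at each i in [0,5]:
  i=0: ✓ (all of [0,1])
  i=1: ✓ (all of [1,2])
  i=2: ✗ (fails at j=3)
  i=3: ✗ (fails at j=3)
  i=4: ✓ (all of [4,5])
  i=5: ✓ (all of [5,6])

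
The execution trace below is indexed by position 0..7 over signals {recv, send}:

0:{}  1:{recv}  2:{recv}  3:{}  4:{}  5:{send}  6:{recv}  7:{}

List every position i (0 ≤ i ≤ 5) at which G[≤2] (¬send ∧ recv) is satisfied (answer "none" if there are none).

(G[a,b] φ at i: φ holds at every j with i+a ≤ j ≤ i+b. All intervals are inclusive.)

Evaluate at each i in [0,5]:
  i=0: ✗ (fails at j=0)
  i=1: ✗ (fails at j=3)
  i=2: ✗ (fails at j=3)
  i=3: ✗ (fails at j=3)
  i=4: ✗ (fails at j=4)
  i=5: ✗ (fails at j=5)

none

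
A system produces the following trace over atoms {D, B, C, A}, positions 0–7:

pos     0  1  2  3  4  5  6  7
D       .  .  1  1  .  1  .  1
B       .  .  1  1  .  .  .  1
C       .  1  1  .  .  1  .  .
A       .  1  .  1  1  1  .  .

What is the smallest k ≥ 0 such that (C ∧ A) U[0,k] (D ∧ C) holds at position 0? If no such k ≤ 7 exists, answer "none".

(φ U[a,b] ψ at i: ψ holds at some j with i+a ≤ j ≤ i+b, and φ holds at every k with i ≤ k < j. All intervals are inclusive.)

Need earliest j ≥ 0 with (D ∧ C), and (C ∧ A) at every k in [0,j-1].
  j=0: rhs fails.
  j=1: rhs fails.
  j=2: rhs holds but lhs fails at k=0.
  j=3: rhs fails.
  j=4: rhs fails.
  j=5: rhs holds but lhs fails at k=0.
  j=6: rhs fails.
  j=7: rhs fails.
No witness within the range → none.

none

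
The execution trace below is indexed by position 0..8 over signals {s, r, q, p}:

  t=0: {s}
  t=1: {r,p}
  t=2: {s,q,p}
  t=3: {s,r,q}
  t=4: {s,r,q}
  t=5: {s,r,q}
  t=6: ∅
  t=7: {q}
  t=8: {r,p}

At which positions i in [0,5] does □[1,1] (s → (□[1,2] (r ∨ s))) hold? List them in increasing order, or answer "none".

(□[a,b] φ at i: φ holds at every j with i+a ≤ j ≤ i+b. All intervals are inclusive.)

0, 1, 2, 5

Evaluate at each i in [0,5]:
  i=0: ✓ (all of [1,1])
  i=1: ✓ (all of [2,2])
  i=2: ✓ (all of [3,3])
  i=3: ✗ (fails at j=4)
  i=4: ✗ (fails at j=5)
  i=5: ✓ (all of [6,6])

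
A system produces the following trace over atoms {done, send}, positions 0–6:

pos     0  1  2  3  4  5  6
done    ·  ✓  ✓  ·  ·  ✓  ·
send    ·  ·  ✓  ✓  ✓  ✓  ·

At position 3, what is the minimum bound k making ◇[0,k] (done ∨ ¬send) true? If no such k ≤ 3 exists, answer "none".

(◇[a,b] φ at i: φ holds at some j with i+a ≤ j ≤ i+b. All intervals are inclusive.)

2

Scan j = 3,4,… for (done ∨ ¬send):
  j=3: fails
  j=4: fails
  j=5: holds
First hit at j=5, so smallest k = 5-3 = 2.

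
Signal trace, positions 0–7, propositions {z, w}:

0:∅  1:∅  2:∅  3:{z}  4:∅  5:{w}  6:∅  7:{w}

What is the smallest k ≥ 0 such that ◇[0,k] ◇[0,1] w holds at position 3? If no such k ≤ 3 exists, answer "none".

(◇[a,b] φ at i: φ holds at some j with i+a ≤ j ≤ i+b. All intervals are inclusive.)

1

Scan j = 3,4,… for ◇[0,1] w:
  j=3: fails
  j=4: holds
First hit at j=4, so smallest k = 4-3 = 1.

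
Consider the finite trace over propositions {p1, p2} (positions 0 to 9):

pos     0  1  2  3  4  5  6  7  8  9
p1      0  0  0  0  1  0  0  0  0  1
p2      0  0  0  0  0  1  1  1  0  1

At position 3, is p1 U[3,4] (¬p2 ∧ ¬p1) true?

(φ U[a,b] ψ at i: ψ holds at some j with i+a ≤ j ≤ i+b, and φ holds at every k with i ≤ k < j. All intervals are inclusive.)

False

Need some j in [6,7] with (¬p2 ∧ ¬p1), and p1 at every k in [3,j-1].
  j=6: (¬p2 ∧ ¬p1) false.
  j=7: (¬p2 ∧ ¬p1) false.
No j in the window works → until fails.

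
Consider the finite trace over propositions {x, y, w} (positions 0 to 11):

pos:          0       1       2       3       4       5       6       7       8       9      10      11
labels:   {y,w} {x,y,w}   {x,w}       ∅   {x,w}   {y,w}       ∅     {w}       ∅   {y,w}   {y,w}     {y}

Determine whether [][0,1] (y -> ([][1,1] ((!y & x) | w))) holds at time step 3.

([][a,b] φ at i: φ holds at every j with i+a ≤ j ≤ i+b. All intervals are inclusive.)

Check (y -> ([][1,1] ((!y & x) | w))) at every j in [3,4]:
  j=3: antecedent false → ✓
  j=4: antecedent false → ✓
All positions satisfy it → formula holds.

True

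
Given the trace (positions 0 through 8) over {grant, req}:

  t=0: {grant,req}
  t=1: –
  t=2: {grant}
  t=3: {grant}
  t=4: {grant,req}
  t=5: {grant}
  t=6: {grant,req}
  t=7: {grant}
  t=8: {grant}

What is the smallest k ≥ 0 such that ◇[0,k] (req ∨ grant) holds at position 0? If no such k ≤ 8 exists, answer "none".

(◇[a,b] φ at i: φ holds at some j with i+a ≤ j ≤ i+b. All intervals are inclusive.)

0

Scan j = 0,1,… for (req ∨ grant):
  j=0: holds
First hit at j=0, so smallest k = 0-0 = 0.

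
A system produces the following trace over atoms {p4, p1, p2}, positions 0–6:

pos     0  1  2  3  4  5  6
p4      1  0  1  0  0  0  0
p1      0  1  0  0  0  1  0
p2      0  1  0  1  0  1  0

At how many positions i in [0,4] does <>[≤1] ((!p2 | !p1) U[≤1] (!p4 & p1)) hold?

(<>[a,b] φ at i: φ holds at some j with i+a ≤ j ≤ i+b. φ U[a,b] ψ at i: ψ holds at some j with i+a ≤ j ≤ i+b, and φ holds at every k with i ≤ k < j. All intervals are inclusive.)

4

Evaluate at each i in [0,4]:
  i=0: ✓ (witness j=0)
  i=1: ✓ (witness j=1)
  i=2: ✗ (none in [2,3])
  i=3: ✓ (witness j=4)
  i=4: ✓ (witness j=4)
Positions where it holds: {0, 1, 3, 4} → 4.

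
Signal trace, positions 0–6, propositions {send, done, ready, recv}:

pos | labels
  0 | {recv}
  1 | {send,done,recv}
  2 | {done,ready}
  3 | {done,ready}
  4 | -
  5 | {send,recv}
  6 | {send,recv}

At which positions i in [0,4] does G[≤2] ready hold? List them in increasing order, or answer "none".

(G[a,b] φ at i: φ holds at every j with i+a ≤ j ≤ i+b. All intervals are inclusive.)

Evaluate at each i in [0,4]:
  i=0: ✗ (fails at j=0)
  i=1: ✗ (fails at j=1)
  i=2: ✗ (fails at j=4)
  i=3: ✗ (fails at j=4)
  i=4: ✗ (fails at j=4)

none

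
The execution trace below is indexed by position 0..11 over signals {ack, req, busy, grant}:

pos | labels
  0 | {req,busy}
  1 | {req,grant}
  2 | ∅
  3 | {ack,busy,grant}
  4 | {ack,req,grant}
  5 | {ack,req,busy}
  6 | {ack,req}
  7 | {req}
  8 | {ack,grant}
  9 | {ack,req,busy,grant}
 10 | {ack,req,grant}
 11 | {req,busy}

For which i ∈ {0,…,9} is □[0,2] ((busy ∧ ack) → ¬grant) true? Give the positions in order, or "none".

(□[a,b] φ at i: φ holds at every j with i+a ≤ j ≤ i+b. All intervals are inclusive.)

Evaluate at each i in [0,9]:
  i=0: ✓ (all of [0,2])
  i=1: ✗ (fails at j=3)
  i=2: ✗ (fails at j=3)
  i=3: ✗ (fails at j=3)
  i=4: ✓ (all of [4,6])
  i=5: ✓ (all of [5,7])
  i=6: ✓ (all of [6,8])
  i=7: ✗ (fails at j=9)
  i=8: ✗ (fails at j=9)
  i=9: ✗ (fails at j=9)

0, 4, 5, 6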